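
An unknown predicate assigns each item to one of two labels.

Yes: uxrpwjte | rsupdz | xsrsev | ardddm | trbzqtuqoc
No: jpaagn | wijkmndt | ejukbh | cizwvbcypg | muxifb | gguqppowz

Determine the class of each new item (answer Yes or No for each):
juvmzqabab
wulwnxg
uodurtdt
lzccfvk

No, No, Yes, No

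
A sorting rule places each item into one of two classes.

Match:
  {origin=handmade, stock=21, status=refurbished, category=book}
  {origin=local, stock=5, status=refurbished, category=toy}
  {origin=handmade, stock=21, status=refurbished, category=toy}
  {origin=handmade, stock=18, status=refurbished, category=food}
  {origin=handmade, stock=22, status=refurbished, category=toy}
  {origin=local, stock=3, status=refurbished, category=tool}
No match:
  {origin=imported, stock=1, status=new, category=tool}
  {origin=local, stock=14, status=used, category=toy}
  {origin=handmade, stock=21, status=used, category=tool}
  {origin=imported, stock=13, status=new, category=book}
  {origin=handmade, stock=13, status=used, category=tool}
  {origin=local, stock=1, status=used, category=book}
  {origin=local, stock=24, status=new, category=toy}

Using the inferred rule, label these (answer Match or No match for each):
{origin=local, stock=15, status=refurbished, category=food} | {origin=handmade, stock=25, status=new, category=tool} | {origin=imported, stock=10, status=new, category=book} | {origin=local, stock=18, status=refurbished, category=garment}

Match, No match, No match, Match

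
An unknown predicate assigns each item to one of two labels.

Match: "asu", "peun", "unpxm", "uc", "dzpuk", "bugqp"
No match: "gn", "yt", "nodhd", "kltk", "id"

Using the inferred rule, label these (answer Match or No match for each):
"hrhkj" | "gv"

No match, No match

Comparing the two groups points to one rule — contains 'u'.
No match: "hrhkj", since no 'u'.
No match: "gv", since no 'u'.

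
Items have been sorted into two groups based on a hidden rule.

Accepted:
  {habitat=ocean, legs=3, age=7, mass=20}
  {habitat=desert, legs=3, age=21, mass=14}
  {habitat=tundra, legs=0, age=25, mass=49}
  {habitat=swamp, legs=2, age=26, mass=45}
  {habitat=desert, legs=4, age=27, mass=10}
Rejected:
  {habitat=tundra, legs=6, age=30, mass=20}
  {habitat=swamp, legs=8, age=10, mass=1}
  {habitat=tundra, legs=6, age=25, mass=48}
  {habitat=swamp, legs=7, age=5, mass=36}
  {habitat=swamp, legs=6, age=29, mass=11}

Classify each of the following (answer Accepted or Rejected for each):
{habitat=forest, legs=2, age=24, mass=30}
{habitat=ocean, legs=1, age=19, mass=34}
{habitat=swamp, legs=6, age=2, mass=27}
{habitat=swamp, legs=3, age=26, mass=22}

The distinguishing property — legs ≤ 4 — holds for all the 'Accepted' cases and none of the 'Rejected' cases.

Accepted, Accepted, Rejected, Accepted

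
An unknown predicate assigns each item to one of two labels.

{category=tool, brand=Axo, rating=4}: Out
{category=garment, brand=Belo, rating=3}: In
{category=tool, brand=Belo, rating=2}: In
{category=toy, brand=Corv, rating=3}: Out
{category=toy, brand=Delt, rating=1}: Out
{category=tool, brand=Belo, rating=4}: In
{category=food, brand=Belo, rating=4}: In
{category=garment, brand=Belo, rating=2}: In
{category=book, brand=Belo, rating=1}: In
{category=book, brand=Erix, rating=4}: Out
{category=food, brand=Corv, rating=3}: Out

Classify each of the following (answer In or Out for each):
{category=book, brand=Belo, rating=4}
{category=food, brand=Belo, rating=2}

'In' ⟺ brand is Belo.

In, In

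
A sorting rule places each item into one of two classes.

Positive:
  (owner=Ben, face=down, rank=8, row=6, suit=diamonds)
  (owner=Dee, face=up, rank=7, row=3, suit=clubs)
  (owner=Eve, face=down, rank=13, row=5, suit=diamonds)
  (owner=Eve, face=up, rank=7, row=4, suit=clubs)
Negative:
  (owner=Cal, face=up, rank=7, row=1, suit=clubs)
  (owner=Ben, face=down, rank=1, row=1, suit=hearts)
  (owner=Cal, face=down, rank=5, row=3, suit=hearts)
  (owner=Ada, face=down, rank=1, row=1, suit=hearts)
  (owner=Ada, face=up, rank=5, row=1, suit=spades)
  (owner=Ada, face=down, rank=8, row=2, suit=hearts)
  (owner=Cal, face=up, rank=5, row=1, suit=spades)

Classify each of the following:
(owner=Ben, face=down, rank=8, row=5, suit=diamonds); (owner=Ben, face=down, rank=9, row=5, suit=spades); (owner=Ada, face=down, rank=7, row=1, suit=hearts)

The distinguishing property — row ≥ 3 AND rank ≥ 7 — holds for all the 'Positive' cases and none of the 'Negative' cases.

Positive, Positive, Negative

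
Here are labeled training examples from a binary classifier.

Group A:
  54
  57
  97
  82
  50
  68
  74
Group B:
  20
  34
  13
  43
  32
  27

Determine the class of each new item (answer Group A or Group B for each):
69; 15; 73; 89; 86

Group A, Group B, Group A, Group A, Group A

The distinguishing property — at least 50 — holds for all the 'Group A' cases and none of the 'Group B' cases.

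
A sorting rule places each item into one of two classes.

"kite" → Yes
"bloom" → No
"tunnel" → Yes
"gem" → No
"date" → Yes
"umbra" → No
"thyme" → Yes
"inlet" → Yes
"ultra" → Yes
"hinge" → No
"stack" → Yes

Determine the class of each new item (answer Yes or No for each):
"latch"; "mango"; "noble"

'Yes' ⟺ contains 't'.
Yes: "latch", since has 't'. No: "mango", since no 't'. No: "noble", since no 't'.

Yes, No, No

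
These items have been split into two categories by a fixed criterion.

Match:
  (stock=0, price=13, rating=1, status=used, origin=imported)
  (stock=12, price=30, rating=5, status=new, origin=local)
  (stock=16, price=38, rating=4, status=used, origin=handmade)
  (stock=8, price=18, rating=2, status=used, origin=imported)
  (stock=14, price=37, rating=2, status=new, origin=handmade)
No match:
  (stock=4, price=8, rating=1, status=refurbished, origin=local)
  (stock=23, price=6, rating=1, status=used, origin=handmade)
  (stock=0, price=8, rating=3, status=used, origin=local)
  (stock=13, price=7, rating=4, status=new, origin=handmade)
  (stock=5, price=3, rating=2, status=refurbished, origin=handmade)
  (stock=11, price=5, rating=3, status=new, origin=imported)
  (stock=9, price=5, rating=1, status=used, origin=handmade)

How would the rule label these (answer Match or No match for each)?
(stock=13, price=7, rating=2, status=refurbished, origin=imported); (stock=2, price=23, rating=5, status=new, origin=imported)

The pattern is that an item is 'Match' exactly when: price ≥ 13.

No match, Match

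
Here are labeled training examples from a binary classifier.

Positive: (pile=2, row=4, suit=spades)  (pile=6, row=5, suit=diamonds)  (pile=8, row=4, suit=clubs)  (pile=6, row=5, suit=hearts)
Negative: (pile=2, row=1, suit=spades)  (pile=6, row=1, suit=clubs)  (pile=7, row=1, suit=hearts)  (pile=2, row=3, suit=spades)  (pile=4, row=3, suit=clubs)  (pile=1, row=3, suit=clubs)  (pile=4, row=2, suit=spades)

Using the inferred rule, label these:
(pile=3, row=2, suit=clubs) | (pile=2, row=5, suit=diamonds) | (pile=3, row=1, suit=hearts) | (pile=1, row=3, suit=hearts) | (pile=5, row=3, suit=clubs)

The simplest hypothesis consistent with all the labels is: row ≥ 4.
(pile=3, row=2, suit=clubs) — row = 2, hence Negative. (pile=2, row=5, suit=diamonds) — row = 5, hence Positive. (pile=3, row=1, suit=hearts) — row = 1, hence Negative. (pile=1, row=3, suit=hearts) — row = 3, hence Negative. (pile=5, row=3, suit=clubs) — row = 3, hence Negative.

Negative, Positive, Negative, Negative, Negative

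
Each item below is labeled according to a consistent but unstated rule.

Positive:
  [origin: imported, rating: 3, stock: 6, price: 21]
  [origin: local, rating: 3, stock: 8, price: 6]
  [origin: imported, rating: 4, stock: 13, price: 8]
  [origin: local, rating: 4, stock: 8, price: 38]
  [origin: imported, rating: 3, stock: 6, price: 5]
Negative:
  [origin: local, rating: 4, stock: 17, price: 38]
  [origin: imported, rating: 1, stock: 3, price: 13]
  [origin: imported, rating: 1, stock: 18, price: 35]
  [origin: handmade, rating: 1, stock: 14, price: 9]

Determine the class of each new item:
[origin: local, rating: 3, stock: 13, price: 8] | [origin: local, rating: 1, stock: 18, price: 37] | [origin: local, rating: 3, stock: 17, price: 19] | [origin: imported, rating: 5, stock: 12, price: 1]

Positive, Negative, Negative, Positive

A rule that fits every label: stock ≥ 6 AND stock ≤ 13 — true of each 'Positive' example, false of each 'Negative' one.
[origin: local, rating: 3, stock: 13, price: 8]: stock = 13, has this property → Positive. [origin: local, rating: 1, stock: 18, price: 37]: stock = 18, doesn't qualify → Negative. [origin: local, rating: 3, stock: 17, price: 19]: stock = 17, doesn't qualify → Negative. [origin: imported, rating: 5, stock: 12, price: 1]: stock = 12, has this property → Positive.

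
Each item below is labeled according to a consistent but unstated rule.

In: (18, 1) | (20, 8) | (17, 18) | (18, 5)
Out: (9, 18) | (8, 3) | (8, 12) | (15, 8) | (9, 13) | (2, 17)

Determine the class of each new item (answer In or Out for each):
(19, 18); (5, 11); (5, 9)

In, Out, Out

Rule: first ≥ 17. This holds for each 'In' example and fails for each 'Out' one.
(19, 18): In (first 19).
(5, 11): Out (first 5).
(5, 9): Out (first 5).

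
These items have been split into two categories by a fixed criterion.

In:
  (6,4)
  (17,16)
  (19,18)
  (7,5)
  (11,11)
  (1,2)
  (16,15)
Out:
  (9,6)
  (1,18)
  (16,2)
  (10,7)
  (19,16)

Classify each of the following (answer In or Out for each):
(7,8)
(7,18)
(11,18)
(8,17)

A rule that fits every label: |first − second| ≤ 2 — true of each 'In' example, false of each 'Out' one.
(7,8) → |7−8| = 1 → In.
(7,18) → |7−18| = 11 → Out.
(11,18) → |11−18| = 7 → Out.
(8,17) → |8−17| = 9 → Out.

In, Out, Out, Out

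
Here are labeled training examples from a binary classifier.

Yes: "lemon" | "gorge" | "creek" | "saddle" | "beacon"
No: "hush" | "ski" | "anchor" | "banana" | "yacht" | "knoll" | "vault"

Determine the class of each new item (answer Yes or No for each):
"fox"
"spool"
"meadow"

No, No, Yes

Rule: contains 'e'. This holds for each 'Yes' example and fails for each 'No' one.
No: "fox", since no 'e'.
No: "spool", since no 'e'.
Yes: "meadow", since has 'e'.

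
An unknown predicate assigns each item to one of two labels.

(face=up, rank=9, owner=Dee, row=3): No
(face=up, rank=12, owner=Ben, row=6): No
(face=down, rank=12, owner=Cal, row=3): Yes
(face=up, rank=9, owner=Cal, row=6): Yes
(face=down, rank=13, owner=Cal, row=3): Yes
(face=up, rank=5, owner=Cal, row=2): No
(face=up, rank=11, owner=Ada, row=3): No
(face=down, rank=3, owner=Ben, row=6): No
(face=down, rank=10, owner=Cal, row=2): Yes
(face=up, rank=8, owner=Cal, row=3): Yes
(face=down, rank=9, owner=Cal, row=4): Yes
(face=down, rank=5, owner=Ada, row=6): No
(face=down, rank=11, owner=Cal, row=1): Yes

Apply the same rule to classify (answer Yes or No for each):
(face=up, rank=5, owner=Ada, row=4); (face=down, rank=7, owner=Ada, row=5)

No, No

'Yes' ⟺ owner is Cal AND rank ≥ 8.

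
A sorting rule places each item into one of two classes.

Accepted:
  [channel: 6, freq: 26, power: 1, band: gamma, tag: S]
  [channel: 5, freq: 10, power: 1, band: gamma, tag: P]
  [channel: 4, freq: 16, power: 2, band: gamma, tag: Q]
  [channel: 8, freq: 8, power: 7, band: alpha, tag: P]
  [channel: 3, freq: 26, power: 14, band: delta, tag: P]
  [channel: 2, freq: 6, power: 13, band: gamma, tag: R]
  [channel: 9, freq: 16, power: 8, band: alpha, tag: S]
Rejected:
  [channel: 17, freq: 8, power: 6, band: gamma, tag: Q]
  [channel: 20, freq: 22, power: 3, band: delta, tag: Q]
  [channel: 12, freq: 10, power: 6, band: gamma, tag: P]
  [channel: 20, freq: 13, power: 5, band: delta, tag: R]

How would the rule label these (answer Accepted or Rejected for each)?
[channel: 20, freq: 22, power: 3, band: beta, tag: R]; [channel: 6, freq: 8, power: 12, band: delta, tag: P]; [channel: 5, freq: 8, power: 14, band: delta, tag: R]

Rejected, Accepted, Accepted

All 'Accepted' examples share one property — channel ≤ 9 — and every 'Rejected' example lacks it.
[channel: 20, freq: 22, power: 3, band: beta, tag: R]: channel = 20, does not pass → Rejected. [channel: 6, freq: 8, power: 12, band: delta, tag: P]: channel = 6, meets the rule → Accepted. [channel: 5, freq: 8, power: 14, band: delta, tag: R]: channel = 5, meets the rule → Accepted.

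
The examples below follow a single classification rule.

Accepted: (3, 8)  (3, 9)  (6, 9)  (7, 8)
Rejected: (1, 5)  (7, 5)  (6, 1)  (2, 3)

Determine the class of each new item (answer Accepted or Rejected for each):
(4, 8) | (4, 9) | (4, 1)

Accepted, Accepted, Rejected

The distinguishing property — second ≥ 6 — holds for all the 'Accepted' cases and none of the 'Rejected' cases.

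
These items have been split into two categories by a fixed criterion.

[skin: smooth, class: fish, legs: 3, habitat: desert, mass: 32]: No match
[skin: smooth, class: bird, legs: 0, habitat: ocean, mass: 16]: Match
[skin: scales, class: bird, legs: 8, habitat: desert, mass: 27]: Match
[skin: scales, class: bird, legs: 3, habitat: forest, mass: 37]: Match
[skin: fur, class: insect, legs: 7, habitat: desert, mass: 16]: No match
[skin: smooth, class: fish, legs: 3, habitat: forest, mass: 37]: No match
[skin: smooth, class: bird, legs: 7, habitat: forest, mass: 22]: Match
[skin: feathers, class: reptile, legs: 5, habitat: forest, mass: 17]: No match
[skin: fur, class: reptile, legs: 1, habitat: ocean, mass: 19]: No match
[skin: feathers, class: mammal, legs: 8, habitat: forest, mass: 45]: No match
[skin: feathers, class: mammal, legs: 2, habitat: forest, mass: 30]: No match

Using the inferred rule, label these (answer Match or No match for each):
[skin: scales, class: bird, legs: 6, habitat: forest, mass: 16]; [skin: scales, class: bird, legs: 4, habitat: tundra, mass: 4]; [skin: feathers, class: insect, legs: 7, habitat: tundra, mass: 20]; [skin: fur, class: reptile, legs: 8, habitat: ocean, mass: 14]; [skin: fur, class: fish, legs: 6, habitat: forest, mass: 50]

Match, Match, No match, No match, No match

The rule appears to be: class is bird.
[skin: scales, class: bird, legs: 6, habitat: forest, mass: 16]: class is bird, satisfies this → Match. [skin: scales, class: bird, legs: 4, habitat: tundra, mass: 4]: class is bird, satisfies this → Match. [skin: feathers, class: insect, legs: 7, habitat: tundra, mass: 20]: class is insect, doesn't match → No match. [skin: fur, class: reptile, legs: 8, habitat: ocean, mass: 14]: class is reptile, doesn't match → No match. [skin: fur, class: fish, legs: 6, habitat: forest, mass: 50]: class is fish, doesn't match → No match.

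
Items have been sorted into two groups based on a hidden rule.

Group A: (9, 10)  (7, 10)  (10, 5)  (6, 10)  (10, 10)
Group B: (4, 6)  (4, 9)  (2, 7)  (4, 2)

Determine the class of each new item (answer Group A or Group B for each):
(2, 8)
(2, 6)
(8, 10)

Rule: sum ≥ 15. This holds for each 'Group A' example and fails for each 'Group B' one.
(2, 8): Group B (2+8 = 10).
(2, 6): Group B (2+6 = 8).
(8, 10): Group A (8+10 = 18).

Group B, Group B, Group A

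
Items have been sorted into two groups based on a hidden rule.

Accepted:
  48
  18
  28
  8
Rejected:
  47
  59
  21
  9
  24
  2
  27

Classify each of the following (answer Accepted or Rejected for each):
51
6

Rejected, Rejected

One predicate separates the groups cleanly: ends in digit 8.
51 — last digit 1, hence Rejected.
6 — last digit 6, hence Rejected.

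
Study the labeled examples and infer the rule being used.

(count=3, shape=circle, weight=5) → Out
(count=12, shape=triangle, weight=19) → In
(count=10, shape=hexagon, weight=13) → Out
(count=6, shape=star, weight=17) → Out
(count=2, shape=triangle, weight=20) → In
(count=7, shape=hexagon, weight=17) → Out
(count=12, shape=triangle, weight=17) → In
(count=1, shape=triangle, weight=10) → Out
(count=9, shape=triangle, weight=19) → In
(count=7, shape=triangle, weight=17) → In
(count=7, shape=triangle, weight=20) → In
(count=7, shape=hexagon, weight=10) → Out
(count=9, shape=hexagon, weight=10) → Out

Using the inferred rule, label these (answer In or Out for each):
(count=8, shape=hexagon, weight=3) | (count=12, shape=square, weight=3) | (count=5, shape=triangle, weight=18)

Out, Out, In

The common property of the 'In' items is: shape is triangle AND count ≥ 2. No 'Out' item has it.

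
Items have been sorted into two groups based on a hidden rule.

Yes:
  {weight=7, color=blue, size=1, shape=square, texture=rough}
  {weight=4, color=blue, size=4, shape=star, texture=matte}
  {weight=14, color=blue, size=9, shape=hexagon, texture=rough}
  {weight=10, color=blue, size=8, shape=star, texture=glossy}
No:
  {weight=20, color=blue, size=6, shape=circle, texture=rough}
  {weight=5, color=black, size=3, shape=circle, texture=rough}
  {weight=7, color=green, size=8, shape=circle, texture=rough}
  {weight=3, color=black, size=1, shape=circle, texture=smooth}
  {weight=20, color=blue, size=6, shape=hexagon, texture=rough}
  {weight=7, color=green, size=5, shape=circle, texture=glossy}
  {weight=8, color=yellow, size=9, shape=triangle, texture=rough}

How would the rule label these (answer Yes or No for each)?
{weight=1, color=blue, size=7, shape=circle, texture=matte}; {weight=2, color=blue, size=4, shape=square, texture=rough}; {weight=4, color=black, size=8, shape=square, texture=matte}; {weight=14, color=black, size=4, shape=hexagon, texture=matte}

Yes, Yes, No, No

The distinguishing property — color is blue AND weight ≤ 14 — holds for all the 'Yes' cases and none of the 'No' cases.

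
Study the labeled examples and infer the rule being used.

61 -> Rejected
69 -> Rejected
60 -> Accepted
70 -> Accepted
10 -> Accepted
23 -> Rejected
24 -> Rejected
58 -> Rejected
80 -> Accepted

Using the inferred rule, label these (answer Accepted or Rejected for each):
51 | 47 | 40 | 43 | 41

The classifier is using: multiple of 5.
51 → 51 = 5·10 + 1 → Rejected. 47 → 47 = 5·9 + 2 → Rejected. 40 → 40 = 5·8 → Accepted. 43 → 43 = 5·8 + 3 → Rejected. 41 → 41 = 5·8 + 1 → Rejected.

Rejected, Rejected, Accepted, Rejected, Rejected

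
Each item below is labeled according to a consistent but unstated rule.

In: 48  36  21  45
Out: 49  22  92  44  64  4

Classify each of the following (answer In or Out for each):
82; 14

Out, Out

Comparing the two groups points to one rule — multiple of 3.
82: 82 = 3·27 + 1 — doesn't qualify, so Out.
14: 14 = 3·4 + 2 — doesn't qualify, so Out.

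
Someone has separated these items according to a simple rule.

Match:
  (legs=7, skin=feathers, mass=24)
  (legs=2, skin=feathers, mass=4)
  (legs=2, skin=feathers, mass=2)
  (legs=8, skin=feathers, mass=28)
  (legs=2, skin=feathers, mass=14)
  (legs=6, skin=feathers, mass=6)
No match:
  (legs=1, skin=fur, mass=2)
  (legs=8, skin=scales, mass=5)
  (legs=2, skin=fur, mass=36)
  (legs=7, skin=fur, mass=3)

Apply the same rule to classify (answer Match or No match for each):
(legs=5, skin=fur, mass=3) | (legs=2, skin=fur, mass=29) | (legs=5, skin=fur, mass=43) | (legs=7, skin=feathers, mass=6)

Every 'Match' example satisfies: skin is feathers. None of the 'No match' examples do.

No match, No match, No match, Match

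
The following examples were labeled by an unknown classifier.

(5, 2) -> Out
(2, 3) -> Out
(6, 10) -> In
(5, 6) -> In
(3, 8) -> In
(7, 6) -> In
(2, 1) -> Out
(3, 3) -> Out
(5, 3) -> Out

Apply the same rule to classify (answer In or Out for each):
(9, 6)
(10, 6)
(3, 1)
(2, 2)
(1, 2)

In, In, Out, Out, Out

The rule appears to be: sum ≥ 11.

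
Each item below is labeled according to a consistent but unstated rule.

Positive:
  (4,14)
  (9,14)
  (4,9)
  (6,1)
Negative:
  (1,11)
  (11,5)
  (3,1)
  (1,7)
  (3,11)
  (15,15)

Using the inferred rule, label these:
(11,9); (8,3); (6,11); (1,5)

Negative, Positive, Positive, Negative

A rule that fits every label: product is even — true of each 'Positive' example, false of each 'Negative' one.
(11,9) → 11·9 = 99 → Negative.
(8,3) → 8·3 = 24 → Positive.
(6,11) → 6·11 = 66 → Positive.
(1,5) → 1·5 = 5 → Negative.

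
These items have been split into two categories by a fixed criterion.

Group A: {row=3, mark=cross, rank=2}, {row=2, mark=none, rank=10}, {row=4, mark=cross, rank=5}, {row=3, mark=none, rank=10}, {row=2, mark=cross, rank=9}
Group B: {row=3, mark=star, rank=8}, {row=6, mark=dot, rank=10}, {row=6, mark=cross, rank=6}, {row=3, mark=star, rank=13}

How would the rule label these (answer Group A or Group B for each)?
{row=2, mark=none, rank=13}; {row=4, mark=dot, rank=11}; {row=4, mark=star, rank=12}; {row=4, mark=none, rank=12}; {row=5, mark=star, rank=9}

Rule: mark is not star AND row ≤ 4. This holds for each 'Group A' example and fails for each 'Group B' one.
{row=2, mark=none, rank=13} — mark is none, row = 2, hence Group A.
{row=4, mark=dot, rank=11} — mark is dot, row = 4, hence Group A.
{row=4, mark=star, rank=12} — mark is star, row = 4, hence Group B.
{row=4, mark=none, rank=12} — mark is none, row = 4, hence Group A.
{row=5, mark=star, rank=9} — mark is star, row = 5, hence Group B.

Group A, Group A, Group B, Group A, Group B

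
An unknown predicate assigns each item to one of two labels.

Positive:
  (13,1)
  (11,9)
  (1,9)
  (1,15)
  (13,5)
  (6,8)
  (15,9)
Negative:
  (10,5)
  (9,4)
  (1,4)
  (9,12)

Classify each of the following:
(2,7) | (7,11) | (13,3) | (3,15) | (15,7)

Negative, Positive, Positive, Positive, Positive

Rule: sum is even. This holds for each 'Positive' example and fails for each 'Negative' one.
(2,7): 2+7 = 9, does not fit → Negative. (7,11): 7+11 = 18, has this property → Positive. (13,3): 13+3 = 16, has this property → Positive. (3,15): 3+15 = 18, has this property → Positive. (15,7): 15+7 = 22, has this property → Positive.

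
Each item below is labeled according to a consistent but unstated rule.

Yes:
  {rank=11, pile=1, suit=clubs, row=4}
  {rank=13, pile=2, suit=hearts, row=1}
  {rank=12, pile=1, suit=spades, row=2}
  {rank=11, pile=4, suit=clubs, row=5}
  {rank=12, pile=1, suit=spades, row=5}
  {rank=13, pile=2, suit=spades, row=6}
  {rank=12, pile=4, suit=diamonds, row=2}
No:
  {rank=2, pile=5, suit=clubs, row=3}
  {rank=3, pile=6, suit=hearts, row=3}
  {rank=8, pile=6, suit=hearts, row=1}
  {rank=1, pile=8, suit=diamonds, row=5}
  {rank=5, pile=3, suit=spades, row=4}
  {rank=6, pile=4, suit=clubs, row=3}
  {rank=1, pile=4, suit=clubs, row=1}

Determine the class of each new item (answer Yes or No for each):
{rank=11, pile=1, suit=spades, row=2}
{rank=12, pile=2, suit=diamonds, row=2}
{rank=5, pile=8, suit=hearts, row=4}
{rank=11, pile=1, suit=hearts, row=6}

Yes, Yes, No, Yes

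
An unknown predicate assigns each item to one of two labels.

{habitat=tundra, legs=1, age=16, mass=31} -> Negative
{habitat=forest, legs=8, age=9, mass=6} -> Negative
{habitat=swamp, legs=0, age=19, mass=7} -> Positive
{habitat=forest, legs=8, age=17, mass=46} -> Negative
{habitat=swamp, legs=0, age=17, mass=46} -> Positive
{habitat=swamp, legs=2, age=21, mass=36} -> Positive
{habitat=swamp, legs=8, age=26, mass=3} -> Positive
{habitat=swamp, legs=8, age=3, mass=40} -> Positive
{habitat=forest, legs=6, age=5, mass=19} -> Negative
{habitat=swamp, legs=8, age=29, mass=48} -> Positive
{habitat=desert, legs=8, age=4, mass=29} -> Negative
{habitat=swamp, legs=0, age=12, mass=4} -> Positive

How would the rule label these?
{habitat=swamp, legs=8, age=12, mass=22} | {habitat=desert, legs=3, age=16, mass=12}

Positive, Negative

One predicate separates the groups cleanly: habitat is swamp.
{habitat=swamp, legs=8, age=12, mass=22} — habitat is swamp, hence Positive.
{habitat=desert, legs=3, age=16, mass=12} — habitat is desert, hence Negative.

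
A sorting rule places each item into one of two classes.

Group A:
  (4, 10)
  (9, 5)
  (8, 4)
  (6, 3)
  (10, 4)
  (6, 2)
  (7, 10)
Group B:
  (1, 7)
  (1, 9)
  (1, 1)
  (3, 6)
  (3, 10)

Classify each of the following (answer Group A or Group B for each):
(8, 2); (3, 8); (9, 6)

Group A, Group B, Group A

The classifier is using: first ≥ 4.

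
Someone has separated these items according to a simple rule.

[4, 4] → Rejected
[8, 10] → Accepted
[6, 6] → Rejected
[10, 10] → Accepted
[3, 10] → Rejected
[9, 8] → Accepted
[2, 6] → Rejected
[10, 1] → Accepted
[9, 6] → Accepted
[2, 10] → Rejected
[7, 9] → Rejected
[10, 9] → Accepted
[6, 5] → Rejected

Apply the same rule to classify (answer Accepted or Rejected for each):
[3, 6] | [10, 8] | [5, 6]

Rejected, Accepted, Rejected

'Accepted' ⟺ first ≥ 8.
[3, 6] → first 3 → Rejected.
[10, 8] → first 10 → Accepted.
[5, 6] → first 5 → Rejected.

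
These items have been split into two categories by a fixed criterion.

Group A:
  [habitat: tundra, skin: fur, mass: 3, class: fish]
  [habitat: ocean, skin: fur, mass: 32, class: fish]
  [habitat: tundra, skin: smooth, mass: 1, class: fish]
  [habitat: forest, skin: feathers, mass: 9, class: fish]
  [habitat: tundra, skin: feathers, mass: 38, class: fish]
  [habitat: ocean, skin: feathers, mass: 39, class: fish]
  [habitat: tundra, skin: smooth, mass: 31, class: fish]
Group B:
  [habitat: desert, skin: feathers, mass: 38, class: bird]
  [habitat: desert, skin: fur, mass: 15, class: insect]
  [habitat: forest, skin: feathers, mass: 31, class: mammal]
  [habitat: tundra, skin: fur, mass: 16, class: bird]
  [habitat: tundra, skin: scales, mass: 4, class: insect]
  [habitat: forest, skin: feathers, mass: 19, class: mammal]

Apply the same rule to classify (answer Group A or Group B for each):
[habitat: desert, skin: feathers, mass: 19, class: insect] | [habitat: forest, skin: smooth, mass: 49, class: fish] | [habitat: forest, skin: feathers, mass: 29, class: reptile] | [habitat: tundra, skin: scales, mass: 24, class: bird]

Group B, Group A, Group B, Group B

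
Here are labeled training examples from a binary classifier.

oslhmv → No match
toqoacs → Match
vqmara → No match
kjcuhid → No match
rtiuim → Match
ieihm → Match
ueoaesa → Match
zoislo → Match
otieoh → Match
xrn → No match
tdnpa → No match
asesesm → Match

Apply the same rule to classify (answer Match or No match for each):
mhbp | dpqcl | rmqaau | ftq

The simplest hypothesis consistent with all the labels is: has ≥ 3 vowels.
mhbp: No match (0 vowels).
dpqcl: No match (0 vowels).
rmqaau: Match (3 vowels).
ftq: No match (0 vowels).

No match, No match, Match, No match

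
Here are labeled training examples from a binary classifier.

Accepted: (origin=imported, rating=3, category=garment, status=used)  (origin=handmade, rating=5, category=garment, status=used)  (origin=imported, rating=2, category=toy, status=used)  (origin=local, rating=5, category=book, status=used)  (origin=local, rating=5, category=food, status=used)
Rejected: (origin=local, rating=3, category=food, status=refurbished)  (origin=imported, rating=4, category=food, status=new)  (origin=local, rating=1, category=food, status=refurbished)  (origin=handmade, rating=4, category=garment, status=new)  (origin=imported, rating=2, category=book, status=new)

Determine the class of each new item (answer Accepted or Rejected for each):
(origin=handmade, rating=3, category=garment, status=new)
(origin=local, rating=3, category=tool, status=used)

The common property of the 'Accepted' items is: status is used. No 'Rejected' item has it.
(origin=handmade, rating=3, category=garment, status=new): Rejected (status is new).
(origin=local, rating=3, category=tool, status=used): Accepted (status is used).

Rejected, Accepted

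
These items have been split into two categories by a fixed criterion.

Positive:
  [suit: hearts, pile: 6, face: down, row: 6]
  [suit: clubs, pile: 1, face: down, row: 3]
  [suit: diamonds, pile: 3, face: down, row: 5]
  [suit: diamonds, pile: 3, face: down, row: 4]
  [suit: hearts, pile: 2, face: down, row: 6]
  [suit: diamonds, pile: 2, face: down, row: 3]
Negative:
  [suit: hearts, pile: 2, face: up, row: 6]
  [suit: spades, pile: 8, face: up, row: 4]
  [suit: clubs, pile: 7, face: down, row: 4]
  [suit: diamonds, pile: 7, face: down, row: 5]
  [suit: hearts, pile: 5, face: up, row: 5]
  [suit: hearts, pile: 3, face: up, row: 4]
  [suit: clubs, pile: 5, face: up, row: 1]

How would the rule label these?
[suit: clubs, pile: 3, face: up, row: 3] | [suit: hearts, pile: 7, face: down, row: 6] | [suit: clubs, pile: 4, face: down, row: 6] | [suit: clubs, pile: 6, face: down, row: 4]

Every 'Positive' example satisfies: face is down AND pile ≤ 6. None of the 'Negative' examples do.

Negative, Negative, Positive, Positive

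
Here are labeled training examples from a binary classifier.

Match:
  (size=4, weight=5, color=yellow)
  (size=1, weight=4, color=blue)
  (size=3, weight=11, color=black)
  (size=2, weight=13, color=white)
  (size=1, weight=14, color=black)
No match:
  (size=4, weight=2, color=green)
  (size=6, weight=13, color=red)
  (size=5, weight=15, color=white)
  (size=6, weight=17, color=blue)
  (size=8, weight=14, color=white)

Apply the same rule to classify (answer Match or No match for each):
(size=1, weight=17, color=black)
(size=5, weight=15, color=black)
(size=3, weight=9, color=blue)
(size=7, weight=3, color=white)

Match, No match, Match, No match

The classifier is using: size ≤ 4 AND weight ≥ 4.
(size=1, weight=17, color=black): Match (size = 1, weight = 17).
(size=5, weight=15, color=black): No match (size = 5, weight = 15).
(size=3, weight=9, color=blue): Match (size = 3, weight = 9).
(size=7, weight=3, color=white): No match (size = 7, weight = 3).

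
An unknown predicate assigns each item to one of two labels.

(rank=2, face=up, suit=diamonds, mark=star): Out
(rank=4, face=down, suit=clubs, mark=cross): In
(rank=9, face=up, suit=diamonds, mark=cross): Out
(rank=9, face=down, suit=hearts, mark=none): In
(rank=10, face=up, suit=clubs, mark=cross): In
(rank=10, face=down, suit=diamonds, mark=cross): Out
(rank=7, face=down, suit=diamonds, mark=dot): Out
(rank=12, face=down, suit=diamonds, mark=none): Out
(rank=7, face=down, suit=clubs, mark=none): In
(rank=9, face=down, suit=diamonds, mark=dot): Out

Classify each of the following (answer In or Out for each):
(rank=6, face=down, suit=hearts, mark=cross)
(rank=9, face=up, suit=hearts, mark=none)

In, In

A rule that fits every label: suit is not diamonds — true of each 'In' example, false of each 'Out' one.
(rank=6, face=down, suit=hearts, mark=cross) — suit is hearts, hence In. (rank=9, face=up, suit=hearts, mark=none) — suit is hearts, hence In.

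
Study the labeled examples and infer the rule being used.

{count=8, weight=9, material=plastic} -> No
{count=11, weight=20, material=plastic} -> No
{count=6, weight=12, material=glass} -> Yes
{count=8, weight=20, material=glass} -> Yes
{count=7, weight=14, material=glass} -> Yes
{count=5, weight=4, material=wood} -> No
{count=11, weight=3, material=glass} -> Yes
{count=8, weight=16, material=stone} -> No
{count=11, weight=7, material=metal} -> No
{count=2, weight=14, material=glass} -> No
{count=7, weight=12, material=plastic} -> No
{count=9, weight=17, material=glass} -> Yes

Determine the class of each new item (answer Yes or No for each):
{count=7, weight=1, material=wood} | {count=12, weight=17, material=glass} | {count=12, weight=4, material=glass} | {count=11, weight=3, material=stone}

The rule appears to be: material is glass AND count ≥ 5.

No, Yes, Yes, No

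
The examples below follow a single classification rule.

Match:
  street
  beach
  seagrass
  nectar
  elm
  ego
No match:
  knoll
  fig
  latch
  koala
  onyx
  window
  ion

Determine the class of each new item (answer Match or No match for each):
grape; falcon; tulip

The common property of the 'Match' items is: contains 'e'. No 'No match' item has it.
Match: grape, since has 'e'. No match: falcon, since no 'e'. No match: tulip, since no 'e'.

Match, No match, No match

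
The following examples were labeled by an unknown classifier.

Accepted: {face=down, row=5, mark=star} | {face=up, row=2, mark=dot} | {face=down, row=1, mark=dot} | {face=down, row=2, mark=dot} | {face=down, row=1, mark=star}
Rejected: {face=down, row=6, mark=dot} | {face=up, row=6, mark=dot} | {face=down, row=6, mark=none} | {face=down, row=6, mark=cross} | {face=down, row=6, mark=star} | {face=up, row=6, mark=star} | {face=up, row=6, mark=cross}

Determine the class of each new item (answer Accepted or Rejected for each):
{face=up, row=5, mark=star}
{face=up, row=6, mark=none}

Accepted, Rejected

The simplest hypothesis consistent with all the labels is: row ≤ 5.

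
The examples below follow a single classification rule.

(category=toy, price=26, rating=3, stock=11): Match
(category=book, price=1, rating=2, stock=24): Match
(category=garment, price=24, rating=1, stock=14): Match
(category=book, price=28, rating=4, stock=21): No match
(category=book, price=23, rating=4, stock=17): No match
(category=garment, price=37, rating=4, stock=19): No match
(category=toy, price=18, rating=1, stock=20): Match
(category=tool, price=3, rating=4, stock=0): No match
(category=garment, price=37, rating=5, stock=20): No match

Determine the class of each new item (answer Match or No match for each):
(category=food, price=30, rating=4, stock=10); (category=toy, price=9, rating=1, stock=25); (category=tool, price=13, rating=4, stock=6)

No match, Match, No match

One predicate separates the groups cleanly: rating ≤ 3.
(category=food, price=30, rating=4, stock=10) — rating = 4, hence No match. (category=toy, price=9, rating=1, stock=25) — rating = 1, hence Match. (category=tool, price=13, rating=4, stock=6) — rating = 4, hence No match.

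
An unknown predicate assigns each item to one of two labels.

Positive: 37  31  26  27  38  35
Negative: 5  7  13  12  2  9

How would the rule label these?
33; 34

Every 'Positive' example satisfies: at least 26. None of the 'Negative' examples do.
33 → 33 ≥ 26 → Positive.
34 → 34 ≥ 26 → Positive.

Positive, Positive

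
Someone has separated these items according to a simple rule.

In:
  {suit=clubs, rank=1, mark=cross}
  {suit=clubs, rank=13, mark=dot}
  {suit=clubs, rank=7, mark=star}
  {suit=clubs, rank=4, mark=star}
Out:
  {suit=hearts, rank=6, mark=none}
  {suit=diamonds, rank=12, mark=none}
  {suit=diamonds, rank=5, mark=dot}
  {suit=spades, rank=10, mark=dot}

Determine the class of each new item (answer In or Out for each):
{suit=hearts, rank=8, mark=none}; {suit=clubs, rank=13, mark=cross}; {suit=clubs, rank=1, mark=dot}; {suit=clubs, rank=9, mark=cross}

Out, In, In, In

A rule that fits every label: suit is clubs — true of each 'In' example, false of each 'Out' one.
{suit=hearts, rank=8, mark=none}: suit is hearts — doesn't match, so Out. {suit=clubs, rank=13, mark=cross}: suit is clubs — matches, so In. {suit=clubs, rank=1, mark=dot}: suit is clubs — matches, so In. {suit=clubs, rank=9, mark=cross}: suit is clubs — matches, so In.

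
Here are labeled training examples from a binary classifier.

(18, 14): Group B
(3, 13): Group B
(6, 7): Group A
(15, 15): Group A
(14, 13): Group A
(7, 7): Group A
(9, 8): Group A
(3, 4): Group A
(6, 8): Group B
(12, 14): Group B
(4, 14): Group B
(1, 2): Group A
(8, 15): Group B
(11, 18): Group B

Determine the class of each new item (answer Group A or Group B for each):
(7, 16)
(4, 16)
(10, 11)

Group B, Group B, Group A

One predicate separates the groups cleanly: |first − second| ≤ 1.
(7, 16) — |7−16| = 9, hence Group B.
(4, 16) — |4−16| = 12, hence Group B.
(10, 11) — |10−11| = 1, hence Group A.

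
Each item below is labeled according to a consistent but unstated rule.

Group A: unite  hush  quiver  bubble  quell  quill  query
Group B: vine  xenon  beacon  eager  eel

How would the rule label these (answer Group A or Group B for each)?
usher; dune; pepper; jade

A rule that fits every label: contains 'u' — true of each 'Group A' example, false of each 'Group B' one.
Group A: usher, since has 'u'. Group A: dune, since has 'u'. Group B: pepper, since no 'u'. Group B: jade, since no 'u'.

Group A, Group A, Group B, Group B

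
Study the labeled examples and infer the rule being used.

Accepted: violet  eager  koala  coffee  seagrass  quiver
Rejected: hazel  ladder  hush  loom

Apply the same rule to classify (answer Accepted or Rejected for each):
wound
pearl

The rule appears to be: has ≥ 3 vowels.
wound: 2 vowels — fails the rule, so Rejected. pearl: 2 vowels — fails the rule, so Rejected.

Rejected, Rejected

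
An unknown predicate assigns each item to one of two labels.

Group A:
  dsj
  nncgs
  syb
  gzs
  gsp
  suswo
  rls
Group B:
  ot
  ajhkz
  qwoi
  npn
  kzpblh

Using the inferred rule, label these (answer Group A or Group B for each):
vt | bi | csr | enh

Group B, Group B, Group A, Group B

A rule that fits every label: contains 's' — true of each 'Group A' example, false of each 'Group B' one.
vt: no 's' — does not pass, so Group B. bi: no 's' — does not pass, so Group B. csr: has 's' — qualifies, so Group A. enh: no 's' — does not pass, so Group B.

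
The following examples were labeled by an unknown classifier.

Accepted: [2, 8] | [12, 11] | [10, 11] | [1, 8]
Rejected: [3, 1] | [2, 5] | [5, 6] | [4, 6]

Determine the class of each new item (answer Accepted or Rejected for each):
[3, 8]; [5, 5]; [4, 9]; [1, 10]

A rule that fits every label: second ≥ 8 — true of each 'Accepted' example, false of each 'Rejected' one.
[3, 8]: Accepted (second 8). [5, 5]: Rejected (second 5). [4, 9]: Accepted (second 9). [1, 10]: Accepted (second 10).

Accepted, Rejected, Accepted, Accepted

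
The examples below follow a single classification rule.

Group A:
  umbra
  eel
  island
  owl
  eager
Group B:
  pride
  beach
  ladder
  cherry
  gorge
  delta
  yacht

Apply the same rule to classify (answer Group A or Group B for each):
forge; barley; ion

Group B, Group B, Group A

All 'Group A' examples share one property — starts with a vowel — and every 'Group B' example lacks it.
forge → starts with 'f' → Group B. barley → starts with 'b' → Group B. ion → starts with 'i' → Group A.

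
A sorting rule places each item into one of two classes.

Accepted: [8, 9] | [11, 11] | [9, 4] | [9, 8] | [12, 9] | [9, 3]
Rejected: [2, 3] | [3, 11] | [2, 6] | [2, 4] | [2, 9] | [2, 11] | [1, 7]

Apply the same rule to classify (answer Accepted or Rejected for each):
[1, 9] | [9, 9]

Rejected, Accepted

Rule: first ≥ 4. This holds for each 'Accepted' example and fails for each 'Rejected' one.
[1, 9] → first 1 → Rejected.
[9, 9] → first 9 → Accepted.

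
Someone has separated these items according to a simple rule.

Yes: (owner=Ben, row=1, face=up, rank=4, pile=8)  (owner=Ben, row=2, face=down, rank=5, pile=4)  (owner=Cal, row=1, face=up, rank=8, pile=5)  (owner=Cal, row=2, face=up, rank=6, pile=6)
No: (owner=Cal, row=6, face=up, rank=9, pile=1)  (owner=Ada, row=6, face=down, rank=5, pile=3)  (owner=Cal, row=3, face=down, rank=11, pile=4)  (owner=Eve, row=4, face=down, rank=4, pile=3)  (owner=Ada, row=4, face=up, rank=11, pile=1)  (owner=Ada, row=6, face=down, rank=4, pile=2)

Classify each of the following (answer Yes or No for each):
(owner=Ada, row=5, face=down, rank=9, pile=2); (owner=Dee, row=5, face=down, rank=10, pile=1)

No, No

The classifier is using: row ≤ 2.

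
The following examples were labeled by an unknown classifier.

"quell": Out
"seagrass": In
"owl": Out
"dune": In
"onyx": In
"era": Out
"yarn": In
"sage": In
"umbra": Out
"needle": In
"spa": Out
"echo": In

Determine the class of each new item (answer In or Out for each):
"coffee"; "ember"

Looking at the examples, the only property every 'In' case has and every 'Out' case lacks is: even length.
"coffee": length 6 — matches, so In.
"ember": length 5 — does not satisfy this, so Out.

In, Out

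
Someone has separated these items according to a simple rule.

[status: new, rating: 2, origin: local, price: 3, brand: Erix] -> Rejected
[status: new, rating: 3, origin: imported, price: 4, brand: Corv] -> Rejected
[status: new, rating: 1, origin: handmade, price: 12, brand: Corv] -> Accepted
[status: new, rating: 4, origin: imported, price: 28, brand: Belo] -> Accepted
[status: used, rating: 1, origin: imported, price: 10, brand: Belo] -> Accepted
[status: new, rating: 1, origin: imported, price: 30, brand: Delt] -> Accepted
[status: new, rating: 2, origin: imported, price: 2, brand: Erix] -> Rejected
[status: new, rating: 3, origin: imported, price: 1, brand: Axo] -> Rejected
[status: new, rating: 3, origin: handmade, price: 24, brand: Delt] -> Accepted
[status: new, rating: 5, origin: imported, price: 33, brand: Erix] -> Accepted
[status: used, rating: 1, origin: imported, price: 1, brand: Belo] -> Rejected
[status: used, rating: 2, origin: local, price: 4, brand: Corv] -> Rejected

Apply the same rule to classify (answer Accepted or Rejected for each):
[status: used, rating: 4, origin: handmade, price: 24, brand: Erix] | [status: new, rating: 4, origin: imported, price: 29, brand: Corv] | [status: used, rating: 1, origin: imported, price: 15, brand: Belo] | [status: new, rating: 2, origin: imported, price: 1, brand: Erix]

One predicate separates the groups cleanly: price ≥ 10.
[status: used, rating: 4, origin: handmade, price: 24, brand: Erix] — price = 24, hence Accepted.
[status: new, rating: 4, origin: imported, price: 29, brand: Corv] — price = 29, hence Accepted.
[status: used, rating: 1, origin: imported, price: 15, brand: Belo] — price = 15, hence Accepted.
[status: new, rating: 2, origin: imported, price: 1, brand: Erix] — price = 1, hence Rejected.

Accepted, Accepted, Accepted, Rejected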